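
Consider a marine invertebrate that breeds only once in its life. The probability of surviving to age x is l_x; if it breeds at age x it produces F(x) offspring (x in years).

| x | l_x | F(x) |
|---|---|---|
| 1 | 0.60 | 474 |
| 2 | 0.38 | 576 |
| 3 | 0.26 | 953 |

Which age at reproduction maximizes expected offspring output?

1

Expected offspring if breeding at age x = l_x × F(x):
  age 1: 0.60 × 474 = 284.400
  age 2: 0.38 × 576 = 218.880
  age 3: 0.26 × 953 = 247.780
Maximum at age 1 (284.400).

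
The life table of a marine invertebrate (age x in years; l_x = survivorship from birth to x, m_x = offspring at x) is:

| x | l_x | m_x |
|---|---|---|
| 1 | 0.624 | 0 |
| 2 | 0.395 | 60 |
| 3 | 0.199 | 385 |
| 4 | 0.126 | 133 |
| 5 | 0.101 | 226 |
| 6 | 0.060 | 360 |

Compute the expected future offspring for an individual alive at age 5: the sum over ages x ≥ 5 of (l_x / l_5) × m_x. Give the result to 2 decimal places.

l_5 = 0.101. Conditional survival from age 5 to x is l_x / l_5.
  x=5: (0.101/0.101) × 226 = 226.0000
  x=6: (0.060/0.101) × 360 = 213.8614
Sum = 226.0000 + 213.8614 = 439.8614

439.86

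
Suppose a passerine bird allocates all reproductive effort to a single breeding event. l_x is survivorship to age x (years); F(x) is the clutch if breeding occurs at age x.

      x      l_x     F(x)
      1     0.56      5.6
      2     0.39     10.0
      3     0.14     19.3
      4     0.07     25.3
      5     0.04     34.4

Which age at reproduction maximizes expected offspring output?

2

Expected offspring if breeding at age x = l_x × F(x):
  age 1: 0.56 × 5.6 = 3.136
  age 2: 0.39 × 10.0 = 3.900
  age 3: 0.14 × 19.3 = 2.702
  age 4: 0.07 × 25.3 = 1.771
  age 5: 0.04 × 34.4 = 1.376
Maximum at age 2 (3.900).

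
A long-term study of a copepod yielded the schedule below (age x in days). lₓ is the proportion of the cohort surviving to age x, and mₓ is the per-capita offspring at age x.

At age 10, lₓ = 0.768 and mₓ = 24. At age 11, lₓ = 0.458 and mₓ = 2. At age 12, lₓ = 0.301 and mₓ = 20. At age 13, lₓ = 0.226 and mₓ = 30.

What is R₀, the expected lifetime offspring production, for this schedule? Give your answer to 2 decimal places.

R₀ = Σ lₓ mₓ:
  age 10: 0.768 × 24 = 18.4320
  age 11: 0.458 × 2 = 0.9160
  age 12: 0.301 × 20 = 6.0200
  age 13: 0.226 × 30 = 6.7800
R₀ = 18.4320 + 0.9160 + 6.0200 + 6.7800 = 32.1480

32.15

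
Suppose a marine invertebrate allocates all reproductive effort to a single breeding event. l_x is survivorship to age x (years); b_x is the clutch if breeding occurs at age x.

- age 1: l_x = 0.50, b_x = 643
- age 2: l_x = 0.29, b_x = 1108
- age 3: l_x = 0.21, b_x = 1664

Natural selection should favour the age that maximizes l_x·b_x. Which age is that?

Expected offspring if breeding at age x = l_x × b_x:
  age 1: 0.50 × 643 = 321.500
  age 2: 0.29 × 1108 = 321.320
  age 3: 0.21 × 1664 = 349.440
Maximum at age 3 (349.440).

3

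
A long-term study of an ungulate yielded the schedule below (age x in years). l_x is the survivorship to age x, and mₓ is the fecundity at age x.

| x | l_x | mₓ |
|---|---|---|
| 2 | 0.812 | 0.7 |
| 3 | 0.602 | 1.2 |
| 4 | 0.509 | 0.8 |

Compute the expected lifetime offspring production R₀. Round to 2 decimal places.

R₀ = Σ l_x mₓ:
  age 2: 0.812 × 0.7 = 0.5684
  age 3: 0.602 × 1.2 = 0.7224
  age 4: 0.509 × 0.8 = 0.4072
R₀ = 0.5684 + 0.7224 + 0.4072 = 1.6980

1.70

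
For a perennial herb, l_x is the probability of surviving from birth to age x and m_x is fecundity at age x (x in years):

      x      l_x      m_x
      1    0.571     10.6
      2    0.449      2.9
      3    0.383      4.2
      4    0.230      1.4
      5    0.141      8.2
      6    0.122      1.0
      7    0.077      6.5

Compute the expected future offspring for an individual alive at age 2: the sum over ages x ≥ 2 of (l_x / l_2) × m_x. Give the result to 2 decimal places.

l_2 = 0.449. Conditional survival from age 2 to x is l_x / l_2.
  x=2: (0.449/0.449) × 2.9 = 2.9000
  x=3: (0.383/0.449) × 4.2 = 3.5826
  x=4: (0.230/0.449) × 1.4 = 0.7171
  x=5: (0.141/0.449) × 8.2 = 2.5751
  x=6: (0.122/0.449) × 1.0 = 0.2717
  x=7: (0.077/0.449) × 6.5 = 1.1147
Sum = 2.9000 + 3.5826 + 0.7171 + 2.5751 + 0.2717 + 1.1147 = 11.1612

11.16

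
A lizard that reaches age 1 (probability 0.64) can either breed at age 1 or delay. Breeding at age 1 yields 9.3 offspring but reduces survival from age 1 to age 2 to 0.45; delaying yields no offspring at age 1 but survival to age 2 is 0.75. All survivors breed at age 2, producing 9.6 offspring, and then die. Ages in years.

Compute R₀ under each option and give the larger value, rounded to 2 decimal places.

8.72

breed at age 1: R₀ = 0.64 × (9.3 + 0.45 × 9.6) = 0.64 × 13.6200 = 8.7168
delay to age 2: R₀ = 0.64 × (0.75 × 9.6) = 0.64 × 7.2000 = 4.6080
Higher: breed at age 1 (8.7168).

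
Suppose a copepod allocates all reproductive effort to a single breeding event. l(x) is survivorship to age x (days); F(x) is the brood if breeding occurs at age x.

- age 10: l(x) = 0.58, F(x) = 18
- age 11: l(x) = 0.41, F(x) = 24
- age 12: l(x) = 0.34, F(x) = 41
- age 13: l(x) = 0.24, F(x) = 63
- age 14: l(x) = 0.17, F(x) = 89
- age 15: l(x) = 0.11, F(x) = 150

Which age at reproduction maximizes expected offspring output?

Expected offspring if breeding at age x = l(x) × F(x):
  age 10: 0.58 × 18 = 10.440
  age 11: 0.41 × 24 = 9.840
  age 12: 0.34 × 41 = 13.940
  age 13: 0.24 × 63 = 15.120
  age 14: 0.17 × 89 = 15.130
  age 15: 0.11 × 150 = 16.500
Maximum at age 15 (16.500).

15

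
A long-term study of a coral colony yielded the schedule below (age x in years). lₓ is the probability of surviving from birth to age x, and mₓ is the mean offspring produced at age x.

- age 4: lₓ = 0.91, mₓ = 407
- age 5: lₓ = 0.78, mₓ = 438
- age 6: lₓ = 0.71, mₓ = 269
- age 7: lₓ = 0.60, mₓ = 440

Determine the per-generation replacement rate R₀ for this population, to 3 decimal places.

1167.000

R₀ = Σ lₓ mₓ:
  age 4: 0.91 × 407 = 370.3700
  age 5: 0.78 × 438 = 341.6400
  age 6: 0.71 × 269 = 190.9900
  age 7: 0.60 × 440 = 264.0000
R₀ = 370.3700 + 341.6400 + 190.9900 + 264.0000 = 1167.0000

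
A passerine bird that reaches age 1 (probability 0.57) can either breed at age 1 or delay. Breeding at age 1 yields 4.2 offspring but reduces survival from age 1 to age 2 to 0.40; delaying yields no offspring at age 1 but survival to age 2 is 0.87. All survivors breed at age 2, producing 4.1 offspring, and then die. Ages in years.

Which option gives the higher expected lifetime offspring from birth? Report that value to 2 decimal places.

3.33

breed at age 1: R₀ = 0.57 × (4.2 + 0.40 × 4.1) = 0.57 × 5.8400 = 3.3288
delay to age 2: R₀ = 0.57 × (0.87 × 4.1) = 0.57 × 3.5670 = 2.0332
Higher: breed at age 1 (3.3288).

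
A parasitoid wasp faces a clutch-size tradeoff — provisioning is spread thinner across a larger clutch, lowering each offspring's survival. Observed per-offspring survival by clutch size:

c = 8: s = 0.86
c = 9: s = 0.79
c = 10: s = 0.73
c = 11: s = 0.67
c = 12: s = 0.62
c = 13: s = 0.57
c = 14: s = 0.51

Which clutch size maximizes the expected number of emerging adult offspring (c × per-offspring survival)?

12

Expected emerging adult offspring = c × s(c):
  c=8: 8 × 0.86 = 6.880
  c=9: 9 × 0.79 = 7.110
  c=10: 10 × 0.73 = 7.300
  c=11: 11 × 0.67 = 7.370
  c=12: 12 × 0.62 = 7.440
  c=13: 13 × 0.57 = 7.410
  c=14: 14 × 0.51 = 7.140
Maximum at c = 12 (7.440 emerging adult offspring).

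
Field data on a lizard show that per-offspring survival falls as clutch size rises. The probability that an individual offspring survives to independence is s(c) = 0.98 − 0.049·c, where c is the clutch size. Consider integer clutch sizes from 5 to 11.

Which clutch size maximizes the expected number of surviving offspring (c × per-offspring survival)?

10

Expected surviving offspring = c × s(c):
  c=5: 5 × 0.735 = 3.675
  c=6: 6 × 0.686 = 4.116
  c=7: 7 × 0.637 = 4.459
  c=8: 8 × 0.588 = 4.704
  c=9: 9 × 0.539 = 4.851
  c=10: 10 × 0.490 = 4.900
  c=11: 11 × 0.441 = 4.851
Maximum at c = 10 (4.900 surviving offspring).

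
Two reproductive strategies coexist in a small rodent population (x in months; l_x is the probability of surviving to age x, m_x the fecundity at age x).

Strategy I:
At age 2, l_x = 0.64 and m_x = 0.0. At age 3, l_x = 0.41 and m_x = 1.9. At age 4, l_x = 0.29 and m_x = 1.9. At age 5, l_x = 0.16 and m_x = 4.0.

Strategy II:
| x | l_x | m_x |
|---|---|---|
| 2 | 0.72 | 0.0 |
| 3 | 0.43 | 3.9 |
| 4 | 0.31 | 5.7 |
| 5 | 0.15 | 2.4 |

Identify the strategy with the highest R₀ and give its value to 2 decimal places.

3.80

Strategy I: R₀ = 0.64×0.0 + 0.41×1.9 + 0.29×1.9 + 0.16×4.0 = 1.9700
Strategy II: R₀ = 0.72×0.0 + 0.43×3.9 + 0.31×5.7 + 0.15×2.4 = 3.8040
Highest R₀: strategy II with 3.8040.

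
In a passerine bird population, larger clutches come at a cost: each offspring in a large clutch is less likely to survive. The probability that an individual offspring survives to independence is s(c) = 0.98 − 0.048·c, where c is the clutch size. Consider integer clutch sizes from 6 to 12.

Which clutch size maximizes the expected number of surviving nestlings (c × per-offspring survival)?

10

Expected surviving nestlings = c × s(c):
  c=6: 6 × 0.692 = 4.152
  c=7: 7 × 0.644 = 4.508
  c=8: 8 × 0.596 = 4.768
  c=9: 9 × 0.548 = 4.932
  c=10: 10 × 0.500 = 5.000
  c=11: 11 × 0.452 = 4.972
  c=12: 12 × 0.404 = 4.848
Maximum at c = 10 (5.000 surviving nestlings).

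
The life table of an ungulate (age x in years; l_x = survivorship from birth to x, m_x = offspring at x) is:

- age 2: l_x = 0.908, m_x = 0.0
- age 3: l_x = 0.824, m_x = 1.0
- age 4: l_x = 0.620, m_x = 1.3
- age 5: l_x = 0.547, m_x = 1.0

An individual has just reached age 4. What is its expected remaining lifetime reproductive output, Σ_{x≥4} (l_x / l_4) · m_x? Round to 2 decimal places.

l_4 = 0.620. Conditional survival from age 4 to x is l_x / l_4.
  x=4: (0.620/0.620) × 1.3 = 1.3000
  x=5: (0.547/0.620) × 1.0 = 0.8823
Sum = 1.3000 + 0.8823 = 2.1823

2.18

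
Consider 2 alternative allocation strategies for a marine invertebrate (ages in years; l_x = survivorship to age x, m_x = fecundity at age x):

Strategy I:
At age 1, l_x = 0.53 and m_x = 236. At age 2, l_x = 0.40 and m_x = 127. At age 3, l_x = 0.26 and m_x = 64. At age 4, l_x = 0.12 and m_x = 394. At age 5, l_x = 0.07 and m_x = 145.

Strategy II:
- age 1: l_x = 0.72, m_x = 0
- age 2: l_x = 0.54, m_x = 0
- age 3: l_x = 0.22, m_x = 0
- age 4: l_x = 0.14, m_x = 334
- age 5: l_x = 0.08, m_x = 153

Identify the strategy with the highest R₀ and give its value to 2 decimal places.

Strategy I: R₀ = 0.53×236 + 0.40×127 + 0.26×64 + 0.12×394 + 0.07×145 = 249.9500
Strategy II: R₀ = 0.72×0 + 0.54×0 + 0.22×0 + 0.14×334 + 0.08×153 = 59.0000
Highest R₀: strategy I with 249.9500.

249.95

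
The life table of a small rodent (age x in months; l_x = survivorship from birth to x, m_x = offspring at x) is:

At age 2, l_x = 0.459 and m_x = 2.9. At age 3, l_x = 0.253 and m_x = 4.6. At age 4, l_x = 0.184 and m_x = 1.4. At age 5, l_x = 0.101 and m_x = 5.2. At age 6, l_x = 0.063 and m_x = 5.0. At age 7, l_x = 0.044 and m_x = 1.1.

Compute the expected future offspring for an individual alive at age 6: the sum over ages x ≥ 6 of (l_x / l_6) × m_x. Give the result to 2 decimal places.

5.77

l_6 = 0.063. Conditional survival from age 6 to x is l_x / l_6.
  x=6: (0.063/0.063) × 5.0 = 5.0000
  x=7: (0.044/0.063) × 1.1 = 0.7683
Sum = 5.0000 + 0.7683 = 5.7683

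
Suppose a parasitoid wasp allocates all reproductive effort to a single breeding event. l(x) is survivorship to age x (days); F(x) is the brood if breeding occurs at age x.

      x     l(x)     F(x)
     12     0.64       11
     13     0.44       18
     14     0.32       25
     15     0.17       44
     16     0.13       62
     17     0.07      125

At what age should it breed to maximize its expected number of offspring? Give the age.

17

Expected offspring if breeding at age x = l(x) × F(x):
  age 12: 0.64 × 11 = 7.040
  age 13: 0.44 × 18 = 7.920
  age 14: 0.32 × 25 = 8.000
  age 15: 0.17 × 44 = 7.480
  age 16: 0.13 × 62 = 8.060
  age 17: 0.07 × 125 = 8.750
Maximum at age 17 (8.750).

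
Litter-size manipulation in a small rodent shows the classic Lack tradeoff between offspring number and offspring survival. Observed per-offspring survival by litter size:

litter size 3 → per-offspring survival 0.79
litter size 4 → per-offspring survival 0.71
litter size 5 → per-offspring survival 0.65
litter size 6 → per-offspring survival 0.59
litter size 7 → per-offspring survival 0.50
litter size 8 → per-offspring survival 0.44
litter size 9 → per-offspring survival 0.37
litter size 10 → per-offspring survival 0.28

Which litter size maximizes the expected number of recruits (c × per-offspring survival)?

Expected recruits = c × s(c):
  c=3: 3 × 0.79 = 2.370
  c=4: 4 × 0.71 = 2.840
  c=5: 5 × 0.65 = 3.250
  c=6: 6 × 0.59 = 3.540
  c=7: 7 × 0.50 = 3.500
  c=8: 8 × 0.44 = 3.520
  c=9: 9 × 0.37 = 3.330
  c=10: 10 × 0.28 = 2.800
Maximum at c = 6 (3.540 recruits).

6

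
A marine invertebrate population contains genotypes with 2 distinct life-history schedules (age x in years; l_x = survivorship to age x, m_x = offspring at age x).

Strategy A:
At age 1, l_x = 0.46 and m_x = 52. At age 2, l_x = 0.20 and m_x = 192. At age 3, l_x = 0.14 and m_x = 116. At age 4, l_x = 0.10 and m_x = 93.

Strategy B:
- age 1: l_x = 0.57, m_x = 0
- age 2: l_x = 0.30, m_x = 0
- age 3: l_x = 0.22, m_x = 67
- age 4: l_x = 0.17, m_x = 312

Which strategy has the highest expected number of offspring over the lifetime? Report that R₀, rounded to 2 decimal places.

Strategy A: R₀ = 0.46×52 + 0.20×192 + 0.14×116 + 0.10×93 = 87.8600
Strategy B: R₀ = 0.57×0 + 0.30×0 + 0.22×67 + 0.17×312 = 67.7800
Highest R₀: strategy A with 87.8600.

87.86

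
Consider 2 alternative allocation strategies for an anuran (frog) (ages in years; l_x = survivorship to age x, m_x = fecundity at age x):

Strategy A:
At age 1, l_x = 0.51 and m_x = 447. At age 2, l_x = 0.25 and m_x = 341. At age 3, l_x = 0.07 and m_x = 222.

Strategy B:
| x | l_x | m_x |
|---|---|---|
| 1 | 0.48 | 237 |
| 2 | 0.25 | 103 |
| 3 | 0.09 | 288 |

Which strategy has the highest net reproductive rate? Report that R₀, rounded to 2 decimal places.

Strategy A: R₀ = 0.51×447 + 0.25×341 + 0.07×222 = 328.7600
Strategy B: R₀ = 0.48×237 + 0.25×103 + 0.09×288 = 165.4300
Highest R₀: strategy A with 328.7600.

328.76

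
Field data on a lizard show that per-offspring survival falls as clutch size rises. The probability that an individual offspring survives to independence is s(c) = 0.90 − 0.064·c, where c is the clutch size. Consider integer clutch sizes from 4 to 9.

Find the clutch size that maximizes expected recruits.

Expected recruits = c × s(c):
  c=4: 4 × 0.644 = 2.576
  c=5: 5 × 0.580 = 2.900
  c=6: 6 × 0.516 = 3.096
  c=7: 7 × 0.452 = 3.164
  c=8: 8 × 0.388 = 3.104
  c=9: 9 × 0.324 = 2.916
Maximum at c = 7 (3.164 recruits).

7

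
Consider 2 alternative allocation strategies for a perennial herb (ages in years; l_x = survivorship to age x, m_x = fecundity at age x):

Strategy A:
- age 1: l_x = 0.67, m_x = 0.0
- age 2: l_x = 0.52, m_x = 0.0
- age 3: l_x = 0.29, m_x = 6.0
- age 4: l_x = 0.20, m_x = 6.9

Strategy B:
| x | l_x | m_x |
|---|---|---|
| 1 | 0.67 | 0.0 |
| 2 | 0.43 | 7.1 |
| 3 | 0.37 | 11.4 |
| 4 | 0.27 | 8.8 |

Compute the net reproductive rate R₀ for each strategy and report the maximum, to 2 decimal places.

9.65

Strategy A: R₀ = 0.67×0.0 + 0.52×0.0 + 0.29×6.0 + 0.20×6.9 = 3.1200
Strategy B: R₀ = 0.67×0.0 + 0.43×7.1 + 0.37×11.4 + 0.27×8.8 = 9.6470
Highest R₀: strategy B with 9.6470.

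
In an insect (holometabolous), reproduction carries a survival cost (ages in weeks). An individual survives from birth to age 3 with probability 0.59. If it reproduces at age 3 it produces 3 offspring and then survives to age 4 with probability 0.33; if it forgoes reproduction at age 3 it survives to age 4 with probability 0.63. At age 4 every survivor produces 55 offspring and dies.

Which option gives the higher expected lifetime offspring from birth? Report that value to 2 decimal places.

20.44

breed at age 3: R₀ = 0.59 × (3 + 0.33 × 55) = 0.59 × 21.1500 = 12.4785
delay to age 4: R₀ = 0.59 × (0.63 × 55) = 0.59 × 34.6500 = 20.4435
Higher: delay to age 4 (20.4435).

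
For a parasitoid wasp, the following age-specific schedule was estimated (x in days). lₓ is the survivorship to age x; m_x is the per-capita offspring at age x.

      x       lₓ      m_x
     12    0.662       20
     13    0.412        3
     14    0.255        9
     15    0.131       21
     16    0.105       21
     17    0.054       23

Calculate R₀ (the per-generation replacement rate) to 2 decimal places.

R₀ = Σ lₓ m_x:
  age 12: 0.662 × 20 = 13.2400
  age 13: 0.412 × 3 = 1.2360
  age 14: 0.255 × 9 = 2.2950
  age 15: 0.131 × 21 = 2.7510
  age 16: 0.105 × 21 = 2.2050
  age 17: 0.054 × 23 = 1.2420
R₀ = 13.2400 + 1.2360 + 2.2950 + 2.7510 + 2.2050 + 1.2420 = 22.9690

22.97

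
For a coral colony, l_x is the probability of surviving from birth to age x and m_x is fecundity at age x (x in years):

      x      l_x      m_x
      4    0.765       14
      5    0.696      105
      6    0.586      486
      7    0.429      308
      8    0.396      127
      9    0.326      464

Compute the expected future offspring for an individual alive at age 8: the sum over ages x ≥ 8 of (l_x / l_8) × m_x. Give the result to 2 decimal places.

508.98

l_8 = 0.396. Conditional survival from age 8 to x is l_x / l_8.
  x=8: (0.396/0.396) × 127 = 127.0000
  x=9: (0.326/0.396) × 464 = 381.9798
Sum = 127.0000 + 381.9798 = 508.9798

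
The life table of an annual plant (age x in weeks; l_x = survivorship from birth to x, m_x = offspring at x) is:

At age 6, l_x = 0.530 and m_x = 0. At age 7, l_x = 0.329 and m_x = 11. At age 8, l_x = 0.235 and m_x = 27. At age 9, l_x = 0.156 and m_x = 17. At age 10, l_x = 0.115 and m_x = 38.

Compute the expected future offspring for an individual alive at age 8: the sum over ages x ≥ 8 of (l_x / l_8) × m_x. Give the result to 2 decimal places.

56.88

l_8 = 0.235. Conditional survival from age 8 to x is l_x / l_8.
  x=8: (0.235/0.235) × 27 = 27.0000
  x=9: (0.156/0.235) × 17 = 11.2851
  x=10: (0.115/0.235) × 38 = 18.5957
Sum = 27.0000 + 11.2851 + 18.5957 = 56.8809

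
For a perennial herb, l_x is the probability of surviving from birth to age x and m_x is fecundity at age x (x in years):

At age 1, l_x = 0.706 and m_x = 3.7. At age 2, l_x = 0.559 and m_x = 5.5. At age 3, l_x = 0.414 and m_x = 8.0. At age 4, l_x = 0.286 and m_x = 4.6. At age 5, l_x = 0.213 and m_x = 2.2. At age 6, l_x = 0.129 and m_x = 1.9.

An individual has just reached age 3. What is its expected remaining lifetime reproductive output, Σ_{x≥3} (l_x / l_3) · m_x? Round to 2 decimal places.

l_3 = 0.414. Conditional survival from age 3 to x is l_x / l_3.
  x=3: (0.414/0.414) × 8.0 = 8.0000
  x=4: (0.286/0.414) × 4.6 = 3.1778
  x=5: (0.213/0.414) × 2.2 = 1.1319
  x=6: (0.129/0.414) × 1.9 = 0.5920
Sum = 8.0000 + 3.1778 + 1.1319 + 0.5920 = 12.9017

12.90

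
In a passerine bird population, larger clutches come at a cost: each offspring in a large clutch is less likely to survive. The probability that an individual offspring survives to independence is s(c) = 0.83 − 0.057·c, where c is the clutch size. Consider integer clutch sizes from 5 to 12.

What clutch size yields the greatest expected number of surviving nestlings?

Expected surviving nestlings = c × s(c):
  c=5: 5 × 0.545 = 2.725
  c=6: 6 × 0.488 = 2.928
  c=7: 7 × 0.431 = 3.017
  c=8: 8 × 0.374 = 2.992
  c=9: 9 × 0.317 = 2.853
  c=10: 10 × 0.260 = 2.600
  c=11: 11 × 0.203 = 2.233
  c=12: 12 × 0.146 = 1.752
Maximum at c = 7 (3.017 surviving nestlings).

7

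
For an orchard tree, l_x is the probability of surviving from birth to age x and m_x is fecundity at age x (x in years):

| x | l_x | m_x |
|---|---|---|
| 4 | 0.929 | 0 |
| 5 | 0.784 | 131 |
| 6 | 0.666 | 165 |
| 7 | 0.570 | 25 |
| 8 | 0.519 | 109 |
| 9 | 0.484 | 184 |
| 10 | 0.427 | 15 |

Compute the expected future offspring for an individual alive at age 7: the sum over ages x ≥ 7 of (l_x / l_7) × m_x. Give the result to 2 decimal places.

291.72

l_7 = 0.570. Conditional survival from age 7 to x is l_x / l_7.
  x=7: (0.570/0.570) × 25 = 25.0000
  x=8: (0.519/0.570) × 109 = 99.2474
  x=9: (0.484/0.570) × 184 = 156.2386
  x=10: (0.427/0.570) × 15 = 11.2368
Sum = 25.0000 + 99.2474 + 156.2386 + 11.2368 = 291.7228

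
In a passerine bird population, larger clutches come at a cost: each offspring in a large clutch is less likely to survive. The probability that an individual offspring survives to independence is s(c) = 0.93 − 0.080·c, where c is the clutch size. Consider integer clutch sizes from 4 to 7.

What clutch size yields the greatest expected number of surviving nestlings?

Expected surviving nestlings = c × s(c):
  c=4: 4 × 0.610 = 2.440
  c=5: 5 × 0.530 = 2.650
  c=6: 6 × 0.450 = 2.700
  c=7: 7 × 0.370 = 2.590
Maximum at c = 6 (2.700 surviving nestlings).

6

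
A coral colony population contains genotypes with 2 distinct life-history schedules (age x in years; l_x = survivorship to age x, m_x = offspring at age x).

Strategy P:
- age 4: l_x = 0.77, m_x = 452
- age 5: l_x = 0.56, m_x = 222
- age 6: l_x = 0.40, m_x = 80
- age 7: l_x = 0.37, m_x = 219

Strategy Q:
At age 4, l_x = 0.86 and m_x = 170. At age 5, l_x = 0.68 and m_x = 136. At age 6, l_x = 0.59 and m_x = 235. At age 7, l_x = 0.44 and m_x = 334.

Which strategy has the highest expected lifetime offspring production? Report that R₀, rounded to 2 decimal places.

Strategy P: R₀ = 0.77×452 + 0.56×222 + 0.40×80 + 0.37×219 = 585.3900
Strategy Q: R₀ = 0.86×170 + 0.68×136 + 0.59×235 + 0.44×334 = 524.2900
Highest R₀: strategy P with 585.3900.

585.39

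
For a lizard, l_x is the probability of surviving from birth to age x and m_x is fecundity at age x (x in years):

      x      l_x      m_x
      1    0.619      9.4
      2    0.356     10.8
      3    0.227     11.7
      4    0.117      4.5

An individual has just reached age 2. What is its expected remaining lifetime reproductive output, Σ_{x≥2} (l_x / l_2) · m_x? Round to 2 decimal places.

19.74

l_2 = 0.356. Conditional survival from age 2 to x is l_x / l_2.
  x=2: (0.356/0.356) × 10.8 = 10.8000
  x=3: (0.227/0.356) × 11.7 = 7.4604
  x=4: (0.117/0.356) × 4.5 = 1.4789
Sum = 10.8000 + 7.4604 + 1.4789 = 19.7393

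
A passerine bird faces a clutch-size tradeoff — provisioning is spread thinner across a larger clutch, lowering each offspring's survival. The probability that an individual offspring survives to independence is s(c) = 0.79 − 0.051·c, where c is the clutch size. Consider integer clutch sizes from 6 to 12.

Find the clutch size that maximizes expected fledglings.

Expected fledglings = c × s(c):
  c=6: 6 × 0.484 = 2.904
  c=7: 7 × 0.433 = 3.031
  c=8: 8 × 0.382 = 3.056
  c=9: 9 × 0.331 = 2.979
  c=10: 10 × 0.280 = 2.800
  c=11: 11 × 0.229 = 2.519
  c=12: 12 × 0.178 = 2.136
Maximum at c = 8 (3.056 fledglings).

8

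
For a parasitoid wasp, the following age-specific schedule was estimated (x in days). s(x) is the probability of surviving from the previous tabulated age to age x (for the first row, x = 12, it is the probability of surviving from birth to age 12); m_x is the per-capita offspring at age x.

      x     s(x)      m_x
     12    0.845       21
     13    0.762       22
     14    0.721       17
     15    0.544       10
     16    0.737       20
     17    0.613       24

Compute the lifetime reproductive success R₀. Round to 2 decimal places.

48.79

Survivorship from birth: l_x = s_12·s_13·…·s_x.
  l_12 = 0.84500
  l_13 = 0.64389
  l_14 = 0.46424
  l_15 = 0.25255
  l_16 = 0.18613
  l_17 = 0.11410
R₀ = Σ l_x m_x:
  age 12: 0.84500 × 21 = 17.7450
  age 13: 0.64389 × 22 = 14.1656
  age 14: 0.46424 × 17 = 7.8921
  age 15: 0.25255 × 10 = 2.5255
  age 16: 0.18613 × 20 = 3.7226
  age 17: 0.11410 × 24 = 2.7384
R₀ = 17.7450 + 14.1656 + 7.8921 + 2.5255 + 3.7226 + 2.7384 = 48.7892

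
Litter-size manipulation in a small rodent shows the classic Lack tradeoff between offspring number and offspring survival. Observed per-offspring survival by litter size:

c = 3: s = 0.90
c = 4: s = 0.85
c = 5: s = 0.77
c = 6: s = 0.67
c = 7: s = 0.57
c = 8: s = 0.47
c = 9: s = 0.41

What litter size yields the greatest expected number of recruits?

6

Expected recruits = c × s(c):
  c=3: 3 × 0.90 = 2.700
  c=4: 4 × 0.85 = 3.400
  c=5: 5 × 0.77 = 3.850
  c=6: 6 × 0.67 = 4.020
  c=7: 7 × 0.57 = 3.990
  c=8: 8 × 0.47 = 3.760
  c=9: 9 × 0.41 = 3.690
Maximum at c = 6 (4.020 recruits).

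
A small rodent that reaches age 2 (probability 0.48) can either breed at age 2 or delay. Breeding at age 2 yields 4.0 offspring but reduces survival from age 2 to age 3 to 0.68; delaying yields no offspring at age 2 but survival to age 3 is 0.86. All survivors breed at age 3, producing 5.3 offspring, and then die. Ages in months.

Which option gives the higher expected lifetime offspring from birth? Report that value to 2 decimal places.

3.65

breed at age 2: R₀ = 0.48 × (4.0 + 0.68 × 5.3) = 0.48 × 7.6040 = 3.6499
delay to age 3: R₀ = 0.48 × (0.86 × 5.3) = 0.48 × 4.5580 = 2.1878
Higher: breed at age 2 (3.6499).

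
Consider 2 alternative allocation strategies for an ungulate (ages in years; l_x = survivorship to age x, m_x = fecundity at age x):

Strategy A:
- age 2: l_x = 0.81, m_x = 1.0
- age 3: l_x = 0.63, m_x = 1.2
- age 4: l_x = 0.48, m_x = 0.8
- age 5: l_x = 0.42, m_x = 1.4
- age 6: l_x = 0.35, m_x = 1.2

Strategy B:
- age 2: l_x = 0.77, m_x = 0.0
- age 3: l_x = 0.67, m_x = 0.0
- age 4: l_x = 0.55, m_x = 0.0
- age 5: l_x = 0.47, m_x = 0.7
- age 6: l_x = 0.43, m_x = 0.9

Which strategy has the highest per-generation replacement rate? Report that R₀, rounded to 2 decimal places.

2.96

Strategy A: R₀ = 0.81×1.0 + 0.63×1.2 + 0.48×0.8 + 0.42×1.4 + 0.35×1.2 = 2.9580
Strategy B: R₀ = 0.77×0.0 + 0.67×0.0 + 0.55×0.0 + 0.47×0.7 + 0.43×0.9 = 0.7160
Highest R₀: strategy A with 2.9580.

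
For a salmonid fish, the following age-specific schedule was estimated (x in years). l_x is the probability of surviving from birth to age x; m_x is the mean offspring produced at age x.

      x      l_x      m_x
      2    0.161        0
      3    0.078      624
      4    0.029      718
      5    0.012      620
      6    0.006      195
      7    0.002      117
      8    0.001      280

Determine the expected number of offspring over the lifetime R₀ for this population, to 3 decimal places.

78.618

R₀ = Σ l_x m_x:
  age 2: 0.161 × 0 = 0.0000
  age 3: 0.078 × 624 = 48.6720
  age 4: 0.029 × 718 = 20.8220
  age 5: 0.012 × 620 = 7.4400
  age 6: 0.006 × 195 = 1.1700
  age 7: 0.002 × 117 = 0.2340
  age 8: 0.001 × 280 = 0.2800
R₀ = 0.0000 + 48.6720 + 20.8220 + 7.4400 + 1.1700 + 0.2340 + 0.2800 = 78.6180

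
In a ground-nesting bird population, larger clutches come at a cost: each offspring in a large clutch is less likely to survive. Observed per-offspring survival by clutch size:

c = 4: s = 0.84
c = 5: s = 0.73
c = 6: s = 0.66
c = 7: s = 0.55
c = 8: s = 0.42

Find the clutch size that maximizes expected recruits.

6

Expected recruits = c × s(c):
  c=4: 4 × 0.84 = 3.360
  c=5: 5 × 0.73 = 3.650
  c=6: 6 × 0.66 = 3.960
  c=7: 7 × 0.55 = 3.850
  c=8: 8 × 0.42 = 3.360
Maximum at c = 6 (3.960 recruits).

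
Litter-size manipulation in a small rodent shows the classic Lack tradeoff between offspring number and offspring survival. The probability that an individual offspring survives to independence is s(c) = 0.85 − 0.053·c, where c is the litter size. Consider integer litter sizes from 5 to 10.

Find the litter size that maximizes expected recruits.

Expected recruits = c × s(c):
  c=5: 5 × 0.585 = 2.925
  c=6: 6 × 0.532 = 3.192
  c=7: 7 × 0.479 = 3.353
  c=8: 8 × 0.426 = 3.408
  c=9: 9 × 0.373 = 3.357
  c=10: 10 × 0.320 = 3.200
Maximum at c = 8 (3.408 recruits).

8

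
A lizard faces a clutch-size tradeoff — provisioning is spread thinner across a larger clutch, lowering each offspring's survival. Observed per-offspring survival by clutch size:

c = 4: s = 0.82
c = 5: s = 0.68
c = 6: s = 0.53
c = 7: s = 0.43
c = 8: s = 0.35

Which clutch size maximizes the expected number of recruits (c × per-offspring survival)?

Expected recruits = c × s(c):
  c=4: 4 × 0.82 = 3.280
  c=5: 5 × 0.68 = 3.400
  c=6: 6 × 0.53 = 3.180
  c=7: 7 × 0.43 = 3.010
  c=8: 8 × 0.35 = 2.800
Maximum at c = 5 (3.400 recruits).

5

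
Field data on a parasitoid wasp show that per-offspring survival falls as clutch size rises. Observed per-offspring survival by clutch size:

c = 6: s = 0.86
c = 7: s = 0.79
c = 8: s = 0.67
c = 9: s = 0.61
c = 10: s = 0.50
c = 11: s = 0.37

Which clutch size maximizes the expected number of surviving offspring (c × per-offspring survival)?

7

Expected surviving offspring = c × s(c):
  c=6: 6 × 0.86 = 5.160
  c=7: 7 × 0.79 = 5.530
  c=8: 8 × 0.67 = 5.360
  c=9: 9 × 0.61 = 5.490
  c=10: 10 × 0.50 = 5.000
  c=11: 11 × 0.37 = 4.070
Maximum at c = 7 (5.530 surviving offspring).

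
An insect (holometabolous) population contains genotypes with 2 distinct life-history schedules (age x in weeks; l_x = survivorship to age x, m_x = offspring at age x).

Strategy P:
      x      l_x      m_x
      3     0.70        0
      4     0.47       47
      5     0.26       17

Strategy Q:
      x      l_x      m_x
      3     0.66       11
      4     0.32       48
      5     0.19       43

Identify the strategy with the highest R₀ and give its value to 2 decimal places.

30.79

Strategy P: R₀ = 0.70×0 + 0.47×47 + 0.26×17 = 26.5100
Strategy Q: R₀ = 0.66×11 + 0.32×48 + 0.19×43 = 30.7900
Highest R₀: strategy Q with 30.7900.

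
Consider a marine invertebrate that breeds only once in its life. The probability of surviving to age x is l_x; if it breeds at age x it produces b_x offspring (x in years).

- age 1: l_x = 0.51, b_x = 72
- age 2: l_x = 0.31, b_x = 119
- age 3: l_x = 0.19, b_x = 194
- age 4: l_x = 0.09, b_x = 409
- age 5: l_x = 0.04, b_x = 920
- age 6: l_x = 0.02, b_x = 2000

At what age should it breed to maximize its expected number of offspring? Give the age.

6

Expected offspring if breeding at age x = l_x × b_x:
  age 1: 0.51 × 72 = 36.720
  age 2: 0.31 × 119 = 36.890
  age 3: 0.19 × 194 = 36.860
  age 4: 0.09 × 409 = 36.810
  age 5: 0.04 × 920 = 36.800
  age 6: 0.02 × 2000 = 40.000
Maximum at age 6 (40.000).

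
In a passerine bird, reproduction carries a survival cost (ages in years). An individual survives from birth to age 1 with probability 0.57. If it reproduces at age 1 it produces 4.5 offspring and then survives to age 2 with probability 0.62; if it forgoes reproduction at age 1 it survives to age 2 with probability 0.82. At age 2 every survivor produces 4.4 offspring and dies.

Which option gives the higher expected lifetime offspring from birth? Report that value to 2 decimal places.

breed at age 1: R₀ = 0.57 × (4.5 + 0.62 × 4.4) = 0.57 × 7.2280 = 4.1200
delay to age 2: R₀ = 0.57 × (0.82 × 4.4) = 0.57 × 3.6080 = 2.0566
Higher: breed at age 1 (4.1200).

4.12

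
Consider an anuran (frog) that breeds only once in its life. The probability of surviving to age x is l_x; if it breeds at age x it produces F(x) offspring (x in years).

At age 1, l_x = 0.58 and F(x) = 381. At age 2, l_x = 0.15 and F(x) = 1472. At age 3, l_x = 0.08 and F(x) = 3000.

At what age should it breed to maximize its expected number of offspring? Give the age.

Expected offspring if breeding at age x = l_x × F(x):
  age 1: 0.58 × 381 = 220.980
  age 2: 0.15 × 1472 = 220.800
  age 3: 0.08 × 3000 = 240.000
Maximum at age 3 (240.000).

3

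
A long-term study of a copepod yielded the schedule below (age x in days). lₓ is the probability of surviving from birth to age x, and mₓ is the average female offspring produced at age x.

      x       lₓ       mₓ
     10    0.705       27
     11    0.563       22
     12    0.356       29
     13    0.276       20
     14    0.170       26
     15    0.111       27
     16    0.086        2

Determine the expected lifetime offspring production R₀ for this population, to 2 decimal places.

54.85

R₀ = Σ lₓ mₓ:
  age 10: 0.705 × 27 = 19.0350
  age 11: 0.563 × 22 = 12.3860
  age 12: 0.356 × 29 = 10.3240
  age 13: 0.276 × 20 = 5.5200
  age 14: 0.170 × 26 = 4.4200
  age 15: 0.111 × 27 = 2.9970
  age 16: 0.086 × 2 = 0.1720
R₀ = 19.0350 + 12.3860 + 10.3240 + 5.5200 + 4.4200 + 2.9970 + 0.1720 = 54.8540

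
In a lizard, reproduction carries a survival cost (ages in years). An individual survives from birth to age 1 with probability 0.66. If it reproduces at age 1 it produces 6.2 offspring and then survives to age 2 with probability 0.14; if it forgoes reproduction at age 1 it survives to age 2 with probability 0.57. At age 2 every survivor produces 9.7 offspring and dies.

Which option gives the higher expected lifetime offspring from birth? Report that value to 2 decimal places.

breed at age 1: R₀ = 0.66 × (6.2 + 0.14 × 9.7) = 0.66 × 7.5580 = 4.9883
delay to age 2: R₀ = 0.66 × (0.57 × 9.7) = 0.66 × 5.5290 = 3.6491
Higher: breed at age 1 (4.9883).

4.99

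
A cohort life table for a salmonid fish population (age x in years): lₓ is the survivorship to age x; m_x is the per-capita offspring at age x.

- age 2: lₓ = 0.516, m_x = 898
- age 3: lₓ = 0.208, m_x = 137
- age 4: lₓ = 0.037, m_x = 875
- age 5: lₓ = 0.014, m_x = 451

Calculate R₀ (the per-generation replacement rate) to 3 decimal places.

530.553

R₀ = Σ lₓ m_x:
  age 2: 0.516 × 898 = 463.3680
  age 3: 0.208 × 137 = 28.4960
  age 4: 0.037 × 875 = 32.3750
  age 5: 0.014 × 451 = 6.3140
R₀ = 463.3680 + 28.4960 + 32.3750 + 6.3140 = 530.5530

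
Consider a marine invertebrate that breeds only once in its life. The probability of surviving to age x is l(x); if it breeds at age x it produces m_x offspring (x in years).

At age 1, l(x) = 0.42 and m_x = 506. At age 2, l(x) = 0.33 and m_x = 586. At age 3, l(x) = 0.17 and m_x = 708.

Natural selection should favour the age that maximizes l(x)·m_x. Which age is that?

Expected offspring if breeding at age x = l(x) × m_x:
  age 1: 0.42 × 506 = 212.520
  age 2: 0.33 × 586 = 193.380
  age 3: 0.17 × 708 = 120.360
Maximum at age 1 (212.520).

1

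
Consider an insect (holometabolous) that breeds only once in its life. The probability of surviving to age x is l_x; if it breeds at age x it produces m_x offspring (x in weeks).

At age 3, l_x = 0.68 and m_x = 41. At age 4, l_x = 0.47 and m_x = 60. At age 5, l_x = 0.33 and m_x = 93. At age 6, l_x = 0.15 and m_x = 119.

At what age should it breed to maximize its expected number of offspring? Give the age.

Expected offspring if breeding at age x = l_x × m_x:
  age 3: 0.68 × 41 = 27.880
  age 4: 0.47 × 60 = 28.200
  age 5: 0.33 × 93 = 30.690
  age 6: 0.15 × 119 = 17.850
Maximum at age 5 (30.690).

5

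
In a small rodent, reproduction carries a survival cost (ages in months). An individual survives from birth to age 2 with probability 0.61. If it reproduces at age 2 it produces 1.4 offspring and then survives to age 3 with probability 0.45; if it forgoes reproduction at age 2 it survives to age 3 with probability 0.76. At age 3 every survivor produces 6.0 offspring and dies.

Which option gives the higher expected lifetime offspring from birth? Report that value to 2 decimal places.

breed at age 2: R₀ = 0.61 × (1.4 + 0.45 × 6.0) = 0.61 × 4.1000 = 2.5010
delay to age 3: R₀ = 0.61 × (0.76 × 6.0) = 0.61 × 4.5600 = 2.7816
Higher: delay to age 3 (2.7816).

2.78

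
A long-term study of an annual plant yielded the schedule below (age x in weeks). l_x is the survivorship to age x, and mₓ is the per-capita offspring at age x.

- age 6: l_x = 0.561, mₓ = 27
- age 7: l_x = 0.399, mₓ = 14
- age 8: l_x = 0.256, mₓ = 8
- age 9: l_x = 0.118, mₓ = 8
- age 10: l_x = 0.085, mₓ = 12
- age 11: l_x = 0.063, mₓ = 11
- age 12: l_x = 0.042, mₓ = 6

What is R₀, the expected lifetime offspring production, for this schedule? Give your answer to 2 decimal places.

25.69

R₀ = Σ l_x mₓ:
  age 6: 0.561 × 27 = 15.1470
  age 7: 0.399 × 14 = 5.5860
  age 8: 0.256 × 8 = 2.0480
  age 9: 0.118 × 8 = 0.9440
  age 10: 0.085 × 12 = 1.0200
  age 11: 0.063 × 11 = 0.6930
  age 12: 0.042 × 6 = 0.2520
R₀ = 15.1470 + 5.5860 + 2.0480 + 0.9440 + 1.0200 + 0.6930 + 0.2520 = 25.6900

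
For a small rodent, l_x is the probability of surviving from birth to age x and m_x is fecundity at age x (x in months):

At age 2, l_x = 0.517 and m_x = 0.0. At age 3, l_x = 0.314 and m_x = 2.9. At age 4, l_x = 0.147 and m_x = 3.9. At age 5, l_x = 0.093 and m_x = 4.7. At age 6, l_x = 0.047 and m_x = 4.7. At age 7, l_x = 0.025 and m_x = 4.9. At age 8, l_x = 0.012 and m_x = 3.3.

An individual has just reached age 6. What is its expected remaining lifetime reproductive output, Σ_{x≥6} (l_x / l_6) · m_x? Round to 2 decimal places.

8.15

l_6 = 0.047. Conditional survival from age 6 to x is l_x / l_6.
  x=6: (0.047/0.047) × 4.7 = 4.7000
  x=7: (0.025/0.047) × 4.9 = 2.6064
  x=8: (0.012/0.047) × 3.3 = 0.8426
Sum = 4.7000 + 2.6064 + 0.8426 = 8.1489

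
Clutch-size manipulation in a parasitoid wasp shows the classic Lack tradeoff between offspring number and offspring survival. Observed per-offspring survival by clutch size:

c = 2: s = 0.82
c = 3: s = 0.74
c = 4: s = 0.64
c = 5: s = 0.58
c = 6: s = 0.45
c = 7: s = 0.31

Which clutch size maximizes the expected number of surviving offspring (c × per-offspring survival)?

5

Expected surviving offspring = c × s(c):
  c=2: 2 × 0.82 = 1.640
  c=3: 3 × 0.74 = 2.220
  c=4: 4 × 0.64 = 2.560
  c=5: 5 × 0.58 = 2.900
  c=6: 6 × 0.45 = 2.700
  c=7: 7 × 0.31 = 2.170
Maximum at c = 5 (2.900 surviving offspring).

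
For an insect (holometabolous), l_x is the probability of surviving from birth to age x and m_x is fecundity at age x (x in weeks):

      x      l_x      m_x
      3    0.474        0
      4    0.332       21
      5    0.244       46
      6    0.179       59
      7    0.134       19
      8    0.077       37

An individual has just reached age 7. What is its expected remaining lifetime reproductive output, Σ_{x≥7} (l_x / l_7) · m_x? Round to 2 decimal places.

40.26

l_7 = 0.134. Conditional survival from age 7 to x is l_x / l_7.
  x=7: (0.134/0.134) × 19 = 19.0000
  x=8: (0.077/0.134) × 37 = 21.2612
Sum = 19.0000 + 21.2612 = 40.2612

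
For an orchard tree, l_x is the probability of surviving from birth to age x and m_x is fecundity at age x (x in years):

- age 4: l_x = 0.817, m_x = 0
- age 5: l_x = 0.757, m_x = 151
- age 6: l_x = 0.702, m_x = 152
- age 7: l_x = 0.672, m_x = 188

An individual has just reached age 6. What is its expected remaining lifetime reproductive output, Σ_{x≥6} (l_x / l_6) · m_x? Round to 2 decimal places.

331.97

l_6 = 0.702. Conditional survival from age 6 to x is l_x / l_6.
  x=6: (0.702/0.702) × 152 = 152.0000
  x=7: (0.672/0.702) × 188 = 179.9658
Sum = 152.0000 + 179.9658 = 331.9658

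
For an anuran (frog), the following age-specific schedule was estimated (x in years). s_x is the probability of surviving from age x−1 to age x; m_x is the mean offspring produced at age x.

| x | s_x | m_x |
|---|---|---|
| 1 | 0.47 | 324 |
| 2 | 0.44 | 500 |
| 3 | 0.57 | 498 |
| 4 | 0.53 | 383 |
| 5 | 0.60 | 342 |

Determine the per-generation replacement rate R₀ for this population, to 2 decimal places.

Survivorship from birth: l_x = s_1·s_2·…·s_x.
  l_1 = 0.47000
  l_2 = 0.20680
  l_3 = 0.11788
  l_4 = 0.06247
  l_5 = 0.03748
R₀ = Σ l_x m_x:
  age 1: 0.47000 × 324 = 152.2800
  age 2: 0.20680 × 500 = 103.4000
  age 3: 0.11788 × 498 = 58.7042
  age 4: 0.06247 × 383 = 23.9260
  age 5: 0.03748 × 342 = 12.8182
R₀ = 152.2800 + 103.4000 + 58.7042 + 23.9260 + 12.8182 = 351.1284

351.13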